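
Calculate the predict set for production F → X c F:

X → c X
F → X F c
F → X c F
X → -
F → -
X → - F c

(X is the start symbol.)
{ '-', 'c' }

PREDICT(F → X c F) = (FIRST(RHS) \ {ε}) ∪ (FOLLOW(F) if ε ∈ FIRST(RHS), i.e. RHS ⇒* ε)
FIRST(X) = { '-', 'c' }
FIRST(X c F) = { '-', 'c' }
ε ∉ FIRST(X c F), so FOLLOW(F) is not added.
PREDICT(F → X c F) = { '-', 'c' }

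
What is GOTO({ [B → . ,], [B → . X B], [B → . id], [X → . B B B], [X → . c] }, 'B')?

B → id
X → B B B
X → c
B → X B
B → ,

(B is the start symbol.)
GOTO(I, 'B') = CLOSURE({ [A → αX.β] : [A → α.Xβ] ∈ I, X = 'B' })

Items with dot before 'B', with the dot advanced:
  [X → . B B B] → [X → B . B B]
Closure of the advanced items:
  [X → B . B B] has the dot before B: add [B → . id], [B → . X B], [B → . ,]
  [B → . X B] has the dot before X: add [X → . B B B], [X → . c]

GOTO = { [B → . ,], [B → . X B], [B → . id], [X → . B B B], [X → . c], [X → B . B B] }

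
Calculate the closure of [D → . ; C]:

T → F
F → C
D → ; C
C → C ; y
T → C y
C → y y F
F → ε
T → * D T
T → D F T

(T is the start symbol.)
Start with: [D → . ; C]
The dot precedes the terminal ';', so nothing is added.

CLOSURE = { [D → . ; C] }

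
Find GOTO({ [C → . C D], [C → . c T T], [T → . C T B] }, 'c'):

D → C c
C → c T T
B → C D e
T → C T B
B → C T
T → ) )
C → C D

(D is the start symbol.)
{ [C → . C D], [C → . c T T], [C → c . T T], [T → . ) )], [T → . C T B] }

GOTO(I, 'c') = CLOSURE({ [A → αX.β] : [A → α.Xβ] ∈ I, X = 'c' })

Items with dot before 'c', with the dot advanced:
  [C → . c T T] → [C → c . T T]
Closure of the advanced items:
  [C → c . T T] has the dot before T: add [T → . C T B], [T → . ) )]
  [T → . C T B] has the dot before C: add [C → . c T T], [C → . C D]

GOTO = { [C → . C D], [C → . c T T], [C → c . T T], [T → . ) )], [T → . C T B] }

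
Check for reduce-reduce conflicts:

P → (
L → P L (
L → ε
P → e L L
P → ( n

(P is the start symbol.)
Augment with P' → P and build the canonical LR(0) collection (I0 = CLOSURE({[P' → . P]}), then GOTO on every symbol after a dot until no new states appear). It has 10 states:
  I0: { [P → . ( n], [P → . (], [P → . e L L], [P' → . P] }  — shift
  I1: { [P → ( . n], [P → ( .] }  — shift, reduce
  I2: { [P' → P .] }  — accept
  I3: { [L → . P L (], [L → .], [P → . ( n], [P → . (], [P → . e L L], [P → e . L L] }  — shift, reduce
  I4: { [L → . P L (], [L → .], [P → . ( n], [P → . (], [P → . e L L], [P → e L . L] }  — shift, reduce
  I5: { [L → . P L (], [L → .], [L → P . L (], [P → . ( n], [P → . (], [P → . e L L] }  — shift, reduce
  I6: { [L → P L . (] }  — shift
  I7: { [L → P L ( .] }  — reduce
  I8: { [P → e L L .] }  — reduce
  I9: { [P → ( n .] }  — reduce

No state contains more than one complete item.

Answer: No reduce-reduce conflicts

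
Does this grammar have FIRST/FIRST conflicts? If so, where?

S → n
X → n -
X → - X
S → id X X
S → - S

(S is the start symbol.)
A FIRST/FIRST conflict occurs when two productions N → α and N → β for the same non-terminal have FIRST(α) ∩ FIRST(β) ≠ ∅ (with ε ∈ FIRST of a nullable right-hand side, so two nullable alternatives also conflict).

Productions for S:
  S → n: FIRST = { 'n' }
  S → id X X: FIRST = { 'id' }
  S → - S: FIRST = { '-' }
Productions for X:
  X → n -: FIRST = { 'n' }
  X → - X: FIRST = { '-' }

All alternatives of each non-terminal have pairwise disjoint FIRST sets.

Answer: No FIRST/FIRST conflicts.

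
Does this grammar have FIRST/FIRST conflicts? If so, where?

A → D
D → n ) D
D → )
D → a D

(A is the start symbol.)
No FIRST/FIRST conflicts.

A FIRST/FIRST conflict occurs when two productions N → α and N → β for the same non-terminal have FIRST(α) ∩ FIRST(β) ≠ ∅ (with ε ∈ FIRST of a nullable right-hand side, so two nullable alternatives also conflict).

Productions for D:
  D → n ) D: FIRST = { 'n' }
  D → ): FIRST = { ')' }
  D → a D: FIRST = { 'a' }
A has only one production, so no FIRST/FIRST conflict is possible there.

All alternatives of each non-terminal have pairwise disjoint FIRST sets.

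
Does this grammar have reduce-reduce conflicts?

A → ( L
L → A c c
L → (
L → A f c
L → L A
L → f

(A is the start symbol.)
Augment with A' → A and build the canonical LR(0) collection (I0 = CLOSURE({[A' → . A]}), then GOTO on every symbol after a dot until no new states appear). It has 12 states:
  I0: { [A → . ( L], [A' → . A] }  — shift
  I1: { [A → ( . L], [A → . ( L], [L → . (], [L → . A c c], [L → . A f c], [L → . L A], [L → . f] }  — shift
  I2: { [A' → A .] }  — accept
  I3: { [A → ( . L], [A → . ( L], [L → ( .], [L → . (], [L → . A c c], [L → . A f c], [L → . L A], [L → . f] }  — shift, reduce
  I4: { [L → A . c c], [L → A . f c] }  — shift
  I5: { [A → ( L .], [A → . ( L], [L → L . A] }  — shift, reduce
  I6: { [L → f .] }  — reduce
  I7: { [L → L A .] }  — reduce
  I8: { [L → A c . c] }  — shift
  I9: { [L → A f . c] }  — shift
  I10: { [L → A f c .] }  — reduce
  I11: { [L → A c c .] }  — reduce

No state contains more than one complete item.

Answer: No reduce-reduce conflicts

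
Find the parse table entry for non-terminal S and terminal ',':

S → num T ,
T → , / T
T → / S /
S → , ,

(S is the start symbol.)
To find M[S, ','], we find productions for S where ',' is in the predict set (PREDICT(N → α) = (FIRST(α) \ {ε}) ∪ (FOLLOW(N) if α ⇒* ε)).

S → num T ,: PREDICT = { 'num' }
S → , ,: PREDICT = { ',' }
  ',' is in predict set, so this production goes in M[S, ',']

M[S, ','] = S → , ,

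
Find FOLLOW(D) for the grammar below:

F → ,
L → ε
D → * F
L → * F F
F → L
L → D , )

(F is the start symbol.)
{ ',' }

To compute FOLLOW(D), find every occurrence of D on a right-hand side N → α D β: add FIRST(β) \ {ε}, and if β is empty or nullable also add FOLLOW(N). Iterate to a fixed point.

In L → D , ): D is followed by ',' ')', add FIRST(',' ')') \ {ε} = { ',' }

Taking the union: FOLLOW(D) = { ',' }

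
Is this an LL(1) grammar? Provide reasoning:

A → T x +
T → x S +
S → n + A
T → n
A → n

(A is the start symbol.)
No. Predict set conflict for A: { 'n' }

Relevant sets:
  FIRST(T) = { 'n', 'x' }

For A:
  PREDICT(A → T x '+') = { 'n', 'x' }
  PREDICT(A → n) = { 'n' }
For T:
  PREDICT(T → x S '+') = { 'x' }
  PREDICT(T → n) = { 'n' }
S has a single production, so nothing to check there.

Conflict found: Predict set conflict for A: { 'n' }
The grammar is NOT LL(1).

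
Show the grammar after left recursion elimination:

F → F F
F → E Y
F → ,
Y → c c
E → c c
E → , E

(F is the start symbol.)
F is directly left-recursive. The standard transformation for
  A → A α₁ | ... | A α_m | β₁ | ... | β_n
is
  A  → β₁ A' | ... | β_n A'
  A' → α₁ A' | ... | α_m A' | ε

F → E Y becomes F → E Y F'
F → , becomes F → , F'
F → F F becomes F' → F F'
Add F' → ε

Productions for other non-terminals are unchanged:
  Y → c c
  E → c c
  E → , E

Resulting grammar:
F → E Y F'
F → , F'
F' → F F'
F' → ε
Y → c c
E → c c
E → , E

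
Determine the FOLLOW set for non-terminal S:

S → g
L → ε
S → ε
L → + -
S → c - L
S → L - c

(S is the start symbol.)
To compute FOLLOW(S), find every occurrence of S on a right-hand side N → α S β: add FIRST(β) \ {ε}, and if β is empty or nullable also add FOLLOW(N). Iterate to a fixed point.

S is the start symbol, so $ ∈ FOLLOW(S).
S does not occur on any right-hand side.

Taking the union: FOLLOW(S) = { $ }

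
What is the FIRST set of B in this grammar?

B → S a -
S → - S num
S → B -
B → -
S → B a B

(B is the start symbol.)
{ '-' }

To compute FIRST(B), examine every production with B on the left-hand side, reading each right-hand side left to right until a non-nullable symbol is reached.

FIRST sets of the other non-terminals involved (by the same procedure, iterated to a fixed point):
  FIRST(S) = { '-' }

From B → S a -:
  - S is a non-terminal: add FIRST(S) \ {ε} = { '-' }
    S is not nullable, so stop
From B → -:
  - '-' is a terminal: add '-' and stop

Collecting: FIRST(B) = { '-' }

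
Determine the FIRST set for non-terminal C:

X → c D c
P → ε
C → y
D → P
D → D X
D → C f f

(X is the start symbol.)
From C → y:
  - y is a terminal: add 'y' and stop

Collecting: FIRST(C) = { 'y' }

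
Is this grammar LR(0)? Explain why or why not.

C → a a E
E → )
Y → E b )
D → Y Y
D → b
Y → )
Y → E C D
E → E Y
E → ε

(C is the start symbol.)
No. Shift-reduce conflict between [E → .] and [E → . )]

A grammar is LR(0) if no state in the canonical LR(0) collection has:
  - both a shift item (dot before a terminal) and a complete item (shift-reduce conflict), or
  - two or more complete items (reduce-reduce conflict; the accept item [C' → C .] counts as a complete item here).

Augment with C' → C and build the canonical LR(0) collection (I0 = CLOSURE({[C' → . C]}), then GOTO on every symbol after a dot until no new states appear). It has 16 states:
  I0: { [C → . a a E], [C' → . C] }  — shift
  I1: { [C' → C .] }  — accept
  I2: { [C → a . a E] }  — shift
  I3: { [C → a a . E], [E → . )], [E → . E Y], [E → .] }  — shift, reduce
  I4: { [E → ) .] }  — reduce
  I5: { [C → a a E .], [E → . )], [E → . E Y], [E → .], [E → E . Y], [Y → . )], [Y → . E C D], [Y → . E b )] }  — shift, 2 reduces
  I6: { [E → ) .], [Y → ) .] }  — 2 reduces
  I7: { [C → . a a E], [E → . )], [E → . E Y], [E → .], [E → E . Y], [Y → . )], [Y → . E C D], [Y → . E b )], [Y → E . C D], [Y → E . b )] }  — shift, reduce
  I8: { [E → E Y .] }  — reduce
  I9: { [D → . Y Y], [D → . b], [E → . )], [E → . E Y], [E → .], [Y → . )], [Y → . E C D], [Y → . E b )], [Y → E C . D] }  — shift, reduce
  I10: { [Y → E b . )] }  — shift
  I11: { [Y → E b ) .] }  — reduce
  I12: { [Y → E C D .] }  — reduce
  I13: { [D → Y . Y], [E → . )], [E → . E Y], [E → .], [Y → . )], [Y → . E C D], [Y → . E b )] }  — shift, reduce
  I14: { [D → b .] }  — reduce
  I15: { [D → Y Y .] }  — reduce

Conflict in state I3:
  Shift-reduce conflict between [E → .] and [E → . )]
So the grammar is NOT LR(0).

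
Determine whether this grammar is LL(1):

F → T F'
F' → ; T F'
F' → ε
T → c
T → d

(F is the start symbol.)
Yes, the grammar is LL(1).

Relevant sets:
  FOLLOW(F') = { $ }

For F':
  PREDICT(F' → ';' T F') = { ';' }
  PREDICT(F' → ε) = { $ }
For T:
  PREDICT(T → c) = { 'c' }
  PREDICT(T → d) = { 'd' }
F has a single production, so nothing to check there.

All predict sets are disjoint. The grammar IS LL(1).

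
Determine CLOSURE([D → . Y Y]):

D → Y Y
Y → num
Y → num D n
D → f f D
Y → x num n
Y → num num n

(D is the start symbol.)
To compute CLOSURE, for each item [A → α.Bβ] where B is a non-terminal, add [B → .γ] for all productions B → γ; repeat for the newly added items until nothing changes.

Start with: [D → . Y Y]
  [D → . Y Y] has the dot before Y: add [Y → . num], [Y → . num D n], [Y → . x num n], [Y → . num num n]
No further items can be added.

CLOSURE = { [D → . Y Y], [Y → . num D n], [Y → . num num n], [Y → . num], [Y → . x num n] }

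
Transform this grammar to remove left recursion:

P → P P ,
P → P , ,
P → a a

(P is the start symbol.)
P → a a P'
P' → P , P'
P' → , , P'
P' → ε

P is directly left-recursive. The standard transformation for
  A → A α₁ | ... | A α_m | β₁ | ... | β_n
is
  A  → β₁ A' | ... | β_n A'
  A' → α₁ A' | ... | α_m A' | ε

P → a a becomes P → a a P'
P → P P , becomes P' → P , P'
P → P , , becomes P' → , , P'
Add P' → ε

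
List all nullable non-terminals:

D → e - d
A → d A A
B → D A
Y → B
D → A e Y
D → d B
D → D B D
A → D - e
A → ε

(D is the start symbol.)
A non-terminal is nullable if it can derive ε (the empty string): either it has an ε-production, or it has a production whose right-hand side consists entirely of nullable non-terminals.

ε-productions: A → ε
So A is immediately nullable.
No further non-terminal can be added: every production for the remaining non-terminals contains a terminal or a non-nullable non-terminal.
Nullable = { 'A' }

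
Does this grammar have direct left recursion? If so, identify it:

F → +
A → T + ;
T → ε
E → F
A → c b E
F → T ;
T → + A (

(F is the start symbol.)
F → +: starts with '+'
A → T + ;: starts with T
T → ε: starts with ε
E → F: starts with F
A → c b E: starts with c
F → T ;: starts with T
T → + A (: starts with '+'

No direct left recursion found.

Answer: No direct left recursion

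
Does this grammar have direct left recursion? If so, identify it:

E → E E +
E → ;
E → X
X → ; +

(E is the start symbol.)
Direct left recursion occurs when N → N α for some non-terminal N (the right-hand side begins with the left-hand side itself).

E → E E +: LEFT RECURSIVE (starts with E)
E → ;: starts with ';'
E → X: starts with X
X → ; +: starts with ';'

The grammar has direct left recursion on: E.

Answer: Yes, E is left-recursive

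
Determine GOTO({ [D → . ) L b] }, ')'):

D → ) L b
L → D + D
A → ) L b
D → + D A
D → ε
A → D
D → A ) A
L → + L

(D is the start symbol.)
GOTO(I, ')') = CLOSURE({ [A → αX.β] : [A → α.Xβ] ∈ I, X = ')' })

Items with dot before ')', with the dot advanced:
  [D → . ) L b] → [D → ) . L b]
Closure of the advanced items:
  [D → ) . L b] has the dot before L: add [L → . D + D], [L → . + L]
  [L → . D + D] has the dot before D: add [D → . ) L b], [D → . + D A], [D → .], [D → . A ) A]
  [D → . A ) A] has the dot before A: add [A → . ) L b], [A → . D]

GOTO = { [A → . ) L b], [A → . D], [D → ) . L b], [D → . ) L b], [D → . + D A], [D → . A ) A], [D → .], [L → . + L], [L → . D + D] }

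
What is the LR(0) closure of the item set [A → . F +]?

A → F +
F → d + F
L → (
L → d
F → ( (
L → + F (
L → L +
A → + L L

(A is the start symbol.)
To compute CLOSURE, for each item [A → α.Bβ] where B is a non-terminal, add [B → .γ] for all productions B → γ; repeat for the newly added items until nothing changes.

Start with: [A → . F +]
  [A → . F +] has the dot before F: add [F → . d + F], [F → . ( (]
No further items can be added.

CLOSURE = { [A → . F +], [F → . ( (], [F → . d + F] }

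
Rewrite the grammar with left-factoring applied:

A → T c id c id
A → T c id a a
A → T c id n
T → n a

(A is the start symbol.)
Left-factoring transforms A → αβ₁ | αβ₂ into A → αA' and A' → β₁ | β₂
(α is the longest common prefix among the alternatives). Repeat until
no nonterminal has two alternatives with a common prefix.

Round 1: A has alternatives sharing prefix 'T c id'. Introduce A': A → T c id A'
  Add: A' → c id
  Add: A' → a a
  Add: A' → n

No remaining common prefixes — done.

Resulting grammar:
A → T c id A'
A' → c id
A' → a a
A' → n
T → n a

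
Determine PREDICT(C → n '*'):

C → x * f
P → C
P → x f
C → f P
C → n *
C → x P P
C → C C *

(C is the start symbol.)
{ 'n' }

PREDICT(C → n '*') = (FIRST(RHS) \ {ε}) ∪ (FOLLOW(C) if ε ∈ FIRST(RHS), i.e. RHS ⇒* ε)
FIRST(n '*') = { 'n' }
ε ∉ FIRST(n '*'), so FOLLOW(C) is not added.
PREDICT(C → n '*') = { 'n' }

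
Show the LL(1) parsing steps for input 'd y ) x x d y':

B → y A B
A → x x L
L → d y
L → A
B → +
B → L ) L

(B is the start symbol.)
LL(1) parsing maintains a stack (initially the start symbol over $) and the input. At each step: if the stack top is a terminal, match it against the current input token; if it is a non-terminal N, replace it with the RHS of M[N, lookahead] (the unique production whose predict set contains the lookahead).

Stack is shown with the top on the left.

Stack      Input            Action
----------------------------------
B $        d y ) x x d y $  output B → L ) L
L ) L $    d y ) x x d y $  output L → d y
d y ) L $  d y ) x x d y $  match 'd'
y ) L $    y ) x x d y $    match 'y'
) L $      ) x x d y $      match ')'
L $        x x d y $        output L → A
A $        x x d y $        output A → x x L
x x L $    x x d y $        match 'x'
x L $      x d y $          match 'x'
L $        d y $            output L → d y
d y $      d y $            match 'd'
y $        y $              match 'y'
$          $                accept

The string is accepted.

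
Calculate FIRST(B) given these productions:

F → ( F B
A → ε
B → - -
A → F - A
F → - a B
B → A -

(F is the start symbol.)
FIRST sets of the other non-terminals involved (by the same procedure, iterated to a fixed point):
  FIRST(A) = { '(', '-', ε }

From B → - -:
  - '-' is a terminal: add '-' and stop
From B → A -:
  - A is a non-terminal: add FIRST(A) \ {ε} = { '(', '-' }
    A is nullable, so continue to the next symbol
  - '-' is a terminal: add '-' and stop

Collecting: FIRST(B) = { '(', '-' }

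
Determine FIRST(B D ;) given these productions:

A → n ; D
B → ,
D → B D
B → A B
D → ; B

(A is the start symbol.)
FIRST sets of the non-terminals involved (from the grammar, by fixed-point iteration):
  FIRST(B) = { ',', 'n' }

To compute FIRST(B D ;), process the symbols left to right:
Symbol B is a non-terminal. Add FIRST(B) \ {ε} = { ',', 'n' }
B is not nullable (ε ∉ FIRST(B)), so stop here.
FIRST(B D ;) = { ',', 'n' }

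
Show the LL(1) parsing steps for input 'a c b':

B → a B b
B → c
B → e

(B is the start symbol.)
Stack is shown with the top on the left.

Stack    Input    Action
------------------------
B $      a c b $  output B → a B b
a B b $  a c b $  match 'a'
B b $    c b $    output B → c
c b $    c b $    match 'c'
b $      b $      match 'b'
$        $        accept

The string is accepted.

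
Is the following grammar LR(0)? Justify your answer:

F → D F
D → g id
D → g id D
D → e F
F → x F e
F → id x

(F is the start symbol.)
A grammar is LR(0) if no state in the canonical LR(0) collection has:
  - both a shift item (dot before a terminal) and a complete item (shift-reduce conflict), or
  - two or more complete items (reduce-reduce conflict; the accept item [F' → F .] counts as a complete item here).

Augment with F' → F and build the canonical LR(0) collection (I0 = CLOSURE({[F' → . F]}), then GOTO on every symbol after a dot until no new states appear). It has 14 states:
  I0: { [D → . e F], [D → . g id D], [D → . g id], [F → . D F], [F → . id x], [F → . x F e], [F' → . F] }  — shift
  I1: { [D → . e F], [D → . g id D], [D → . g id], [F → . D F], [F → . id x], [F → . x F e], [F → D . F] }  — shift
  I2: { [F' → F .] }  — accept
  I3: { [D → . e F], [D → . g id D], [D → . g id], [D → e . F], [F → . D F], [F → . id x], [F → . x F e] }  — shift
  I4: { [D → g . id D], [D → g . id] }  — shift
  I5: { [F → id . x] }  — shift
  I6: { [D → . e F], [D → . g id D], [D → . g id], [F → . D F], [F → . id x], [F → . x F e], [F → x . F e] }  — shift
  I7: { [F → x F . e] }  — shift
  I8: { [F → x F e .] }  — reduce
  I9: { [F → id x .] }  — reduce
  I10: { [D → . e F], [D → . g id D], [D → . g id], [D → g id . D], [D → g id .] }  — shift, reduce
  I11: { [D → g id D .] }  — reduce
  I12: { [D → e F .] }  — reduce
  I13: { [F → D F .] }  — reduce

Conflict in state I10:
  Shift-reduce conflict between [D → g id .] and [D → . e F]
So the grammar is NOT LR(0).

Answer: No. Shift-reduce conflict between [D → g id .] and [D → . e F]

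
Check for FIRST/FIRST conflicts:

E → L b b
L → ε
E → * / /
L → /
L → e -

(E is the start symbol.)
A FIRST/FIRST conflict occurs when two productions N → α and N → β for the same non-terminal have FIRST(α) ∩ FIRST(β) ≠ ∅ (with ε ∈ FIRST of a nullable right-hand side, so two nullable alternatives also conflict).

FIRST sets of the non-terminals at (or reachable through a nullable prefix from) the front of some alternative:
  FIRST(L) = { '/', 'e', ε }

Productions for E:
  E → L b b: FIRST = { '/', 'b', 'e' }
  E → * / /: FIRST = { '*' }
Productions for L:
  L → ε: FIRST = { ε }
  L → /: FIRST = { '/' }
  L → e -: FIRST = { 'e' }

All alternatives of each non-terminal have pairwise disjoint FIRST sets.

Answer: No FIRST/FIRST conflicts.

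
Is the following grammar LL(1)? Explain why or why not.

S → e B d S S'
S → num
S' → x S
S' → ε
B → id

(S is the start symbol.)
Relevant sets:
  FOLLOW(S') = { $, 'x' }

For S:
  PREDICT(S → e B d S S') = { 'e' }
  PREDICT(S → num) = { 'num' }
For S':
  PREDICT(S' → x S) = { 'x' }
  PREDICT(S' → ε) = { $, 'x' }
B has a single production, so nothing to check there.

Conflict found: Predict set conflict for S': { 'x' }
The grammar is NOT LL(1).

Answer: No. Predict set conflict for S': { 'x' }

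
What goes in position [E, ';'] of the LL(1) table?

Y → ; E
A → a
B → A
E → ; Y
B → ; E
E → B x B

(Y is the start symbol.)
To find M[E, ';'], we find productions for E where ';' is in the predict set (PREDICT(N → α) = (FIRST(α) \ {ε}) ∪ (FOLLOW(N) if α ⇒* ε)).

Relevant sets:
  FIRST(B) = { ';', 'a' }

E → ; Y: PREDICT = { ';' }
  ';' is in predict set, so this production goes in M[E, ';']
E → B x B: PREDICT = { ';', 'a' }
  ';' is in predict set, so this production goes in M[E, ';']

M[E, ';'] = E → ; Y, E → B x B  (a multiply-defined cell — the grammar is not LL(1))

Answer: E → ; Y, E → B x B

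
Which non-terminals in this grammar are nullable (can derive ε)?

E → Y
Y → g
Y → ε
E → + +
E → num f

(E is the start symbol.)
A non-terminal is nullable if it can derive ε (the empty string): either it has an ε-production, or it has a production whose right-hand side consists entirely of nullable non-terminals.

ε-productions: Y → ε
So Y is immediately nullable.
E → Y: every symbol on the right is nullable, so E is nullable too.
Every non-terminal is now nullable.
Nullable = { 'E', 'Y' }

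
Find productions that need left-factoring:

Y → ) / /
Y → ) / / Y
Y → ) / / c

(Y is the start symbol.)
Left-factoring is needed when two productions for the same non-terminal
share a common prefix on the right-hand side.

Productions for Y:
  Y → ) / /
  Y → ) / / Y
  Y → ) / / c

Found common prefix ') / /' in productions for Y

Answer: Yes, Y has productions with common prefix ') / /'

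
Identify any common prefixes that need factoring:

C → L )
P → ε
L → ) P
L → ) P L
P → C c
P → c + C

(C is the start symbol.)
Yes, L has productions with common prefix ') P'

Left-factoring is needed when two productions for the same non-terminal
share a common prefix on the right-hand side.

Productions for P:
  P → ε
  P → C c
  P → c + C
Productions for L:
  L → ) P
  L → ) P L

Found common prefix ') P' in productions for L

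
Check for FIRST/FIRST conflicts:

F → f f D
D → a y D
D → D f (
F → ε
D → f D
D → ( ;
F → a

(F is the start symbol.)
Yes. D → a y D / D → D f '(' on { 'a' }; D → D f '(' / D → f D on { 'f' }; D → D f '(' / D → '(' ';' on { '(' }

FIRST sets of the non-terminals at (or reachable through a nullable prefix from) the front of some alternative:
  FIRST(D) = { '(', 'a', 'f' }

Productions for F:
  F → f f D: FIRST = { 'f' }
  F → ε: FIRST = { ε }
  F → a: FIRST = { 'a' }
Productions for D:
  D → a y D: FIRST = { 'a' }
  D → D f (: FIRST = { '(', 'a', 'f' }
  D → f D: FIRST = { 'f' }
  D → ( ;: FIRST = { '(' }

Conflict for D: D → a y D and D → D f (
  Overlap: { 'a' }
Conflict for D: D → D f ( and D → f D
  Overlap: { 'f' }
Conflict for D: D → D f ( and D → ( ;
  Overlap: { '(' }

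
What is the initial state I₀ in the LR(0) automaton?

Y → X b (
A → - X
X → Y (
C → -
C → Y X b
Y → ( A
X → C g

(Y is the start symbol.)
{ [C → . -], [C → . Y X b], [X → . C g], [X → . Y (], [Y → . ( A], [Y → . X b (], [Y' → . Y] }

First, augment the grammar with Y' → Y
I₀ = CLOSURE({ [Y' → . Y] }):
  [Y' → . Y] has the dot before Y: add [Y → . X b (], [Y → . ( A]
  [Y → . X b (] has the dot before X: add [X → . Y (], [X → . C g]
  [X → . C g] has the dot before C: add [C → . -], [C → . Y X b]
No further items can be added.

I₀ = { [C → . -], [C → . Y X b], [X → . C g], [X → . Y (], [Y → . ( A], [Y → . X b (], [Y' → . Y] }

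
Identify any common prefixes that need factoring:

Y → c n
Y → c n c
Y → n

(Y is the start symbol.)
Yes, Y has productions with common prefix 'c n'

Left-factoring is needed when two productions for the same non-terminal
share a common prefix on the right-hand side.

Productions for Y:
  Y → c n
  Y → c n c
  Y → n

Found common prefix 'c n' in productions for Y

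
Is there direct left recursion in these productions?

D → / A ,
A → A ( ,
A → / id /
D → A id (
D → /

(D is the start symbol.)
Direct left recursion occurs when N → N α for some non-terminal N (the right-hand side begins with the left-hand side itself).

D → / A ,: starts with '/'
A → A ( ,: LEFT RECURSIVE (starts with A)
A → / id /: starts with '/'
D → A id (: starts with A
D → /: starts with '/'

The grammar has direct left recursion on: A.

Answer: Yes, A is left-recursive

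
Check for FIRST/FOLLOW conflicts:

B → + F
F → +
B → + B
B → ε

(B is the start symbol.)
Nullable non-terminals: B.

B: nullable alternative(s) B → ε; FOLLOW(B) = { $ }
  B → + F: FIRST \ {ε} = { '+' } — disjoint from FOLLOW(B)
  B → + B: FIRST \ {ε} = { '+' } — disjoint from FOLLOW(B)
  B → ε: FIRST \ {ε} = { } — this is the only nullable alternative, skip

F has no nullable alternative, so no FIRST/FOLLOW check is needed there.

No FIRST/FOLLOW conflicts found.

Answer: No FIRST/FOLLOW conflicts.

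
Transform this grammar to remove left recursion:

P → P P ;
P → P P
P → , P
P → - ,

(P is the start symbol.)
P is directly left-recursive. The standard transformation for
  A → A α₁ | ... | A α_m | β₁ | ... | β_n
is
  A  → β₁ A' | ... | β_n A'
  A' → α₁ A' | ... | α_m A' | ε

P → , P becomes P → , P P'
P → - , becomes P → - , P'
P → P P ; becomes P' → P ; P'
P → P P becomes P' → P P'
Add P' → ε

Resulting grammar:
P → , P P'
P → - , P'
P' → P ; P'
P' → P P'
P' → ε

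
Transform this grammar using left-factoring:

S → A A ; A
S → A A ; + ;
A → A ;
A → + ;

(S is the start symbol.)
Left-factoring transforms A → αβ₁ | αβ₂ into A → αA' and A' → β₁ | β₂
(α is the longest common prefix among the alternatives). Repeat until
no nonterminal has two alternatives with a common prefix.

Round 1: S has alternatives sharing prefix 'A A ;'. Introduce S': S → A A ; S'
  Add: S' → A
  Add: S' → + ;

No remaining common prefixes — done.

Resulting grammar:
S → A A ; S'
S' → A
S' → + ;
A → A ;
A → + ;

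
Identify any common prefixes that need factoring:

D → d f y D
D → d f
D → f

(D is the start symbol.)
Left-factoring is needed when two productions for the same non-terminal
share a common prefix on the right-hand side.

Productions for D:
  D → d f y D
  D → d f
  D → f

Found common prefix 'd f' in productions for D

Answer: Yes, D has productions with common prefix 'd f'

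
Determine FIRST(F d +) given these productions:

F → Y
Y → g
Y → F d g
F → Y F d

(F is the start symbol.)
{ 'g' }

FIRST sets of the non-terminals involved (from the grammar, by fixed-point iteration):
  FIRST(F) = { 'g' }

To compute FIRST(F d +), process the symbols left to right:
Symbol F is a non-terminal. Add FIRST(F) \ {ε} = { 'g' }
F is not nullable (ε ∉ FIRST(F)), so stop here.
FIRST(F d +) = { 'g' }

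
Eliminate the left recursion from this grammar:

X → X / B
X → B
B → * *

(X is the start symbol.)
X → B X'
X' → / B X'
X' → ε
B → * *

X is directly left-recursive. The standard transformation for
  A → A α₁ | ... | A α_m | β₁ | ... | β_n
is
  A  → β₁ A' | ... | β_n A'
  A' → α₁ A' | ... | α_m A' | ε

X → B becomes X → B X'
X → X / B becomes X' → / B X'
Add X' → ε

Productions for other non-terminals are unchanged:
  B → * *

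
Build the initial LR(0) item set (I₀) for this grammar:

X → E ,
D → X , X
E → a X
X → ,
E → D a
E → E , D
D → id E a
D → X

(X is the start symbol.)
First, augment the grammar with X' → X
I₀ = CLOSURE({ [X' → . X] }):
  [X' → . X] has the dot before X: add [X → . E ,], [X → . ,]
  [X → . E ,] has the dot before E: add [E → . a X], [E → . D a], [E → . E , D]
  [E → . D a] has the dot before D: add [D → . X , X], [D → . id E a], [D → . X]
No further items can be added.

I₀ = { [D → . X , X], [D → . X], [D → . id E a], [E → . D a], [E → . E , D], [E → . a X], [X → . ,], [X → . E ,], [X' → . X] }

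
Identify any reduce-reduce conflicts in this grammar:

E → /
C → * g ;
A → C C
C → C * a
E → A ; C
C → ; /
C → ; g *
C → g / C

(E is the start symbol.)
No reduce-reduce conflicts

A reduce-reduce conflict occurs when an LR(0) state has two complete items [A → α .] and [B → β .] — both call for a reduction, and with no lookahead the parser cannot choose between them.

Augment with E' → E and build the canonical LR(0) collection (I0 = CLOSURE({[E' → . E]}), then GOTO on every symbol after a dot until no new states appear). It has 21 states:
  I0: { [A → . C C], [C → . * g ;], [C → . ; /], [C → . ; g *], [C → . C * a], [C → . g / C], [E → . /], [E → . A ; C], [E' → . E] }  — shift
  I1: { [C → * . g ;] }  — shift
  I2: { [E → / .] }  — reduce
  I3: { [C → ; . /], [C → ; . g *] }  — shift
  I4: { [E → A . ; C] }  — shift
  I5: { [A → C . C], [C → . * g ;], [C → . ; /], [C → . ; g *], [C → . C * a], [C → . g / C], [C → C . * a] }  — shift
  I6: { [E' → E .] }  — accept
  I7: { [C → g . / C] }  — shift
  I8: { [C → . * g ;], [C → . ; /], [C → . ; g *], [C → . C * a], [C → . g / C], [C → g / . C] }  — shift
  I9: { [C → C . * a], [C → g / C .] }  — shift, reduce
  I10: { [C → C * . a] }  — shift
  I11: { [C → C * a .] }  — reduce
  I12: { [C → * . g ;], [C → C * . a] }  — shift
  I13: { [A → C C .], [C → C . * a] }  — shift, reduce
  I14: { [C → * g . ;] }  — shift
  I15: { [C → * g ; .] }  — reduce
  I16: { [C → . * g ;], [C → . ; /], [C → . ; g *], [C → . C * a], [C → . g / C], [E → A ; . C] }  — shift
  I17: { [C → C . * a], [E → A ; C .] }  — shift, reduce
  I18: { [C → ; / .] }  — reduce
  I19: { [C → ; g . *] }  — shift
  I20: { [C → ; g * .] }  — reduce

No state contains more than one complete item.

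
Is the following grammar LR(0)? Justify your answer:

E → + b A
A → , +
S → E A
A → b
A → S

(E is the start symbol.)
A grammar is LR(0) if no state in the canonical LR(0) collection has:
  - both a shift item (dot before a terminal) and a complete item (shift-reduce conflict), or
  - two or more complete items (reduce-reduce conflict; the accept item [E' → E .] counts as a complete item here).

Augment with E' → E and build the canonical LR(0) collection (I0 = CLOSURE({[E' → . E]}), then GOTO on every symbol after a dot until no new states appear). It has 11 states:
  I0: { [E → . + b A], [E' → . E] }  — shift
  I1: { [E → + . b A] }  — shift
  I2: { [E' → E .] }  — accept
  I3: { [A → . , +], [A → . S], [A → . b], [E → + b . A], [E → . + b A], [S → . E A] }  — shift
  I4: { [A → , . +] }  — shift
  I5: { [E → + b A .] }  — reduce
  I6: { [A → . , +], [A → . S], [A → . b], [E → . + b A], [S → . E A], [S → E . A] }  — shift
  I7: { [A → S .] }  — reduce
  I8: { [A → b .] }  — reduce
  I9: { [S → E A .] }  — reduce
  I10: { [A → , + .] }  — reduce

Every state is either a pure shift/goto state or contains exactly one complete item and nothing to shift — no conflicts. The grammar is LR(0).

Answer: Yes, the grammar is LR(0)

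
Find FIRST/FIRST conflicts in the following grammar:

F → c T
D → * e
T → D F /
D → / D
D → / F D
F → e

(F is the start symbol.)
Yes. D → '/' D / D → '/' F D on { '/' }

A FIRST/FIRST conflict occurs when two productions N → α and N → β for the same non-terminal have FIRST(α) ∩ FIRST(β) ≠ ∅ (with ε ∈ FIRST of a nullable right-hand side, so two nullable alternatives also conflict).

Productions for F:
  F → c T: FIRST = { 'c' }
  F → e: FIRST = { 'e' }
Productions for D:
  D → * e: FIRST = { '*' }
  D → / D: FIRST = { '/' }
  D → / F D: FIRST = { '/' }
T has only one production, so no FIRST/FIRST conflict is possible there.

Conflict for D: D → / D and D → / F D
  Overlap: { '/' }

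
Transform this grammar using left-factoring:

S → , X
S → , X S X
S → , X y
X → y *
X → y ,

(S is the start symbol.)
S → , X S'
S' → ε
S' → S X
S' → y
X → y X'
X' → *
X' → ,

Left-factoring transforms A → αβ₁ | αβ₂ into A → αA' and A' → β₁ | β₂
(α is the longest common prefix among the alternatives). Repeat until
no nonterminal has two alternatives with a common prefix.

Round 1: S has alternatives sharing prefix ', X'. Introduce S': S → , X S'
  Add: S' → ε
  Add: S' → S X
  Add: S' → y

Round 2: X has alternatives sharing prefix 'y'. Introduce X': X → y X'
  Add: X' → *
  Add: X' → ,

No remaining common prefixes — done.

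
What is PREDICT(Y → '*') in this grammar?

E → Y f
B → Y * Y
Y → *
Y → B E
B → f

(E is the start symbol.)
{ '*' }

PREDICT(Y → '*') = (FIRST(RHS) \ {ε}) ∪ (FOLLOW(Y) if ε ∈ FIRST(RHS), i.e. RHS ⇒* ε)
FIRST('*') = { '*' }
ε ∉ FIRST('*'), so FOLLOW(Y) is not added.
PREDICT(Y → '*') = { '*' }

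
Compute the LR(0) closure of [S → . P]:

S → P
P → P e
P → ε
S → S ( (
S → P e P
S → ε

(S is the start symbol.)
{ [P → . P e], [P → .], [S → . P] }

Start with: [S → . P]
  [S → . P] has the dot before P: add [P → . P e], [P → .]
No further items can be added.

CLOSURE = { [P → . P e], [P → .], [S → . P] }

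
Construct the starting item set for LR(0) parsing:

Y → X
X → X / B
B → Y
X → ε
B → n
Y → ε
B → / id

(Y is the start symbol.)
{ [X → . X / B], [X → .], [Y → . X], [Y → .], [Y' → . Y] }

First, augment the grammar with Y' → Y
I₀ = CLOSURE({ [Y' → . Y] }):
  [Y' → . Y] has the dot before Y: add [Y → . X], [Y → .]
  [Y → . X] has the dot before X: add [X → . X / B], [X → .]
No further items can be added.

I₀ = { [X → . X / B], [X → .], [Y → . X], [Y → .], [Y' → . Y] }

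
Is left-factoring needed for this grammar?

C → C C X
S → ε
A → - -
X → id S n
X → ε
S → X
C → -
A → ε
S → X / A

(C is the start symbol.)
Yes, S has productions with common prefix 'X'

Left-factoring is needed when two productions for the same non-terminal
share a common prefix on the right-hand side.

Productions for C:
  C → C C X
  C → -
Productions for S:
  S → ε
  S → X
  S → X / A
Productions for A:
  A → - -
  A → ε
Productions for X:
  X → id S n
  X → ε

Found common prefix 'X' in productions for S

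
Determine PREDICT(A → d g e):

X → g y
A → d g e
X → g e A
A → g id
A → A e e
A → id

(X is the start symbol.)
PREDICT(A → d g e) = (FIRST(RHS) \ {ε}) ∪ (FOLLOW(A) if ε ∈ FIRST(RHS), i.e. RHS ⇒* ε)
FIRST(d g e) = { 'd' }
ε ∉ FIRST(d g e), so FOLLOW(A) is not added.
PREDICT(A → d g e) = { 'd' }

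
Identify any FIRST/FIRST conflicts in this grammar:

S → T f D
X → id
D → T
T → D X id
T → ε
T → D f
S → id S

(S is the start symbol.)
A FIRST/FIRST conflict occurs when two productions N → α and N → β for the same non-terminal have FIRST(α) ∩ FIRST(β) ≠ ∅ (with ε ∈ FIRST of a nullable right-hand side, so two nullable alternatives also conflict).

FIRST sets of the non-terminals at (or reachable through a nullable prefix from) the front of some alternative:
  FIRST(T) = { 'f', 'id', ε }
  FIRST(D) = { 'f', 'id', ε }
  FIRST(X) = { 'id' }

Productions for S:
  S → T f D: FIRST = { 'f', 'id' }
  S → id S: FIRST = { 'id' }
Productions for T:
  T → D X id: FIRST = { 'f', 'id' }
  T → ε: FIRST = { ε }
  T → D f: FIRST = { 'f', 'id' }
X, D have only one production, so no FIRST/FIRST conflict is possible there.

Conflict for S: S → T f D and S → id S
  Overlap: { 'id' }
Conflict for T: T → D X id and T → D f
  Overlap: { 'f', 'id' }

Answer: Yes. S → T f D / S → id S on { 'id' }; T → D X id / T → D f on { 'f', 'id' }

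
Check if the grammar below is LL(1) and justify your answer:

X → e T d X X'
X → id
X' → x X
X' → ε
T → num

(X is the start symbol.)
A grammar is LL(1) if for each non-terminal N with multiple productions, the predict sets of those productions are pairwise disjoint, where PREDICT(N → α) = (FIRST(α) \ {ε}) ∪ (FOLLOW(N) if α ⇒* ε).

Relevant sets:
  FOLLOW(X') = { $, 'x' }

For X:
  PREDICT(X → e T d X X') = { 'e' }
  PREDICT(X → id) = { 'id' }
For X':
  PREDICT(X' → x X) = { 'x' }
  PREDICT(X' → ε) = { $, 'x' }
T has a single production, so nothing to check there.

Conflict found: Predict set conflict for X': { 'x' }
The grammar is NOT LL(1).

Answer: No. Predict set conflict for X': { 'x' }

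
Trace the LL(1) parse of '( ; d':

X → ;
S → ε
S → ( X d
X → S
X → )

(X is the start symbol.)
Stack is shown with the top on the left.

Stack    Input    Action
------------------------
X $      ( ; d $  output X → S
S $      ( ; d $  output S → ( X d
( X d $  ( ; d $  match '('
X d $    ; d $    output X → ;
; d $    ; d $    match ';'
d $      d $      match 'd'
$        $        accept

The string is accepted.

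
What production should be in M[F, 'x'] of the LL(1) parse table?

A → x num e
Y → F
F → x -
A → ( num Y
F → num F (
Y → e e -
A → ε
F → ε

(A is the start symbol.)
F → x -

To find M[F, 'x'], we find productions for F where 'x' is in the predict set (PREDICT(N → α) = (FIRST(α) \ {ε}) ∪ (FOLLOW(N) if α ⇒* ε)).

Relevant sets:
  FOLLOW(F) = { $, '(' }

F → x -: PREDICT = { 'x' }
  'x' is in predict set, so this production goes in M[F, 'x']
F → num F (: PREDICT = { 'num' }
F → ε: PREDICT = { $, '(' }

M[F, 'x'] = F → x -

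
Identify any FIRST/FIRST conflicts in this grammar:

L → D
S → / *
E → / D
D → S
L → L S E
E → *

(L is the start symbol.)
A FIRST/FIRST conflict occurs when two productions N → α and N → β for the same non-terminal have FIRST(α) ∩ FIRST(β) ≠ ∅ (with ε ∈ FIRST of a nullable right-hand side, so two nullable alternatives also conflict).

FIRST sets of the non-terminals at (or reachable through a nullable prefix from) the front of some alternative:
  FIRST(D) = { '/' }
  FIRST(L) = { '/' }

Productions for L:
  L → D: FIRST = { '/' }
  L → L S E: FIRST = { '/' }
Productions for E:
  E → / D: FIRST = { '/' }
  E → *: FIRST = { '*' }
S, D have only one production, so no FIRST/FIRST conflict is possible there.

Conflict for L: L → D and L → L S E
  Overlap: { '/' }

Answer: Yes. L → D / L → L S E on { '/' }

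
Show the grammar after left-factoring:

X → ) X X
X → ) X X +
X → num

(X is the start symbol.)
Left-factoring transforms A → αβ₁ | αβ₂ into A → αA' and A' → β₁ | β₂
(α is the longest common prefix among the alternatives). Repeat until
no nonterminal has two alternatives with a common prefix.

Round 1: X has alternatives sharing prefix ') X X'. Introduce X': X → ) X X X'
  Add: X' → ε
  Add: X' → +

No remaining common prefixes — done.

Resulting grammar:
X → ) X X X'
X' → ε
X' → +
X → num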